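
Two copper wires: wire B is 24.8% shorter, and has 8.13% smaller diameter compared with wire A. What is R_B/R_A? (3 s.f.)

R ∝ L/d², so R_B/R_A = (1 − 24.8/100) × (1 − 8.13/100)⁻²
= 0.752 × 1.185 = 0.891

0.891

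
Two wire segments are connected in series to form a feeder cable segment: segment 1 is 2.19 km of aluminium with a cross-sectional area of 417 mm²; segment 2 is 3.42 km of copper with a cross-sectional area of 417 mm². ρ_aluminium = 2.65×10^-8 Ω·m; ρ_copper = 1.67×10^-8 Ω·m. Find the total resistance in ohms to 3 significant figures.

Segment 1: A = 417 mm² = 4.170e-04 m²
R₁ = ρL/A = (2.65×10^-8)(2190)/(4.170e-04) = 0.1392 Ω
R₂ = (1.67×10^-8)(3420)/(4.170e-04) = 0.137 Ω
R = R₁ + R₂ = 0.276 Ω

0.276 Ω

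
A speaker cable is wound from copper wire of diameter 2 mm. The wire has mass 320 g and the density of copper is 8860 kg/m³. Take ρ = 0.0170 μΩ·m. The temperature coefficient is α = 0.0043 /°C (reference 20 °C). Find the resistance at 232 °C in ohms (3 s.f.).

0.119 Ω

ρ = 0.0170 μΩ·m = 1.70×10^-8 Ω·m
A = π(d/2)² = π(1.0000e-03 m)² = 3.1416e-06 m²
L = m/(density·A) = 0.32/(8860×3.1416e-06) = 11.5 m
R = ρL/A = (1.70×10^-8)(11.5)/(3.1416e-06) = 0.06221 Ω
R(232 °C) = 0.06221 × (1 + 0.0043×212) = 0.119 Ω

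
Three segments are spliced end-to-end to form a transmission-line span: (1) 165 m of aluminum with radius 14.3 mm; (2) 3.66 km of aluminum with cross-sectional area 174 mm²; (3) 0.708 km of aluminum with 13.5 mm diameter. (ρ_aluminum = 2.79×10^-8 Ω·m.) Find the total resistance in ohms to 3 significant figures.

0.732 Ω

Seg 1: A = πr² = π(1.4300e-02 m)² = 6.424e-04 m²
R_1 = (2.79×10^-8)(165)/(6.424e-04) = 0.007166 Ω
Seg 2: A = 174 mm² = 1.740e-04 m²
R_2 = (2.79×10^-8)(3660)/(1.740e-04) = 0.5869 Ω
Seg 3: A = π(d/2)² = π(6.7500e-03 m)² = 1.431e-04 m²
R_3 = (2.79×10^-8)(708)/(1.431e-04) = 0.138 Ω
R_total = R_1 + R_2 + R_3 = 0.732 Ω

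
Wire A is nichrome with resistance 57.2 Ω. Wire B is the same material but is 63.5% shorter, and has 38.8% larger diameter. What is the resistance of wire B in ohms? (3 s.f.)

10.8 Ω

R ∝ L/d², so R_B/R_A = (1 − 63.5/100) × (1 + 38.8/100)⁻²
= 0.365 × 0.5191 = 0.1895
R_B = 0.1895 × 57.2 = 10.8 Ω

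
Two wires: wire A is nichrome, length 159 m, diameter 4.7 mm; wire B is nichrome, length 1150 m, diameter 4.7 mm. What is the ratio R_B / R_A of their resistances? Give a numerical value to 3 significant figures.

R ∝ ρL/d², so R_B/R_A = (L_B/L_A)
= (1150/159) = 7.23

7.23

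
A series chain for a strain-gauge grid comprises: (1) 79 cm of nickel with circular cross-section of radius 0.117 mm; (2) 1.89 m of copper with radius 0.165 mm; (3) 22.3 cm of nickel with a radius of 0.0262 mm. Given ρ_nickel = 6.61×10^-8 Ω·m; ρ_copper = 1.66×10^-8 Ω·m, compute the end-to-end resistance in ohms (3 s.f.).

8.42 Ω

Seg 1: A = πr² = π(1.1700e-04 m)² = 4.301e-08 m²
R_1 = (6.61×10^-8)(0.79)/(4.301e-08) = 1.214 Ω
Seg 2: A = πr² = π(1.6500e-04 m)² = 8.553e-08 m²
R_2 = (1.66×10^-8)(1.89)/(8.553e-08) = 0.3668 Ω
Seg 3: A = πr² = π(2.6200e-05 m)² = 2.157e-09 m²
R_3 = (6.61×10^-8)(0.223)/(2.157e-09) = 6.835 Ω
R_total = R_1 + R_2 + R_3 = 8.42 Ω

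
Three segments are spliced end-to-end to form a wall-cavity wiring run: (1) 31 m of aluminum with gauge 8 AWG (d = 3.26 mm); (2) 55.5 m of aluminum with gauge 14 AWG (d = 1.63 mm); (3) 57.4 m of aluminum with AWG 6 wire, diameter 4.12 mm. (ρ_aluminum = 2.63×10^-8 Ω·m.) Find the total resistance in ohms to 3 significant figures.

0.910 Ω

Seg 1: A = π(3.26/2 mm)² = π(1.6300e-03 m)² = 8.347e-06 m²
R_1 = (2.63×10^-8)(31)/(8.347e-06) = 0.09768 Ω
Seg 2: A = π(1.63/2 mm)² = π(8.1500e-04 m)² = 2.087e-06 m²
R_2 = (2.63×10^-8)(55.5)/(2.087e-06) = 0.6995 Ω
Seg 3: A = π(4.12/2 mm)² = π(2.0600e-03 m)² = 1.333e-05 m²
R_3 = (2.63×10^-8)(57.4)/(1.333e-05) = 0.1132 Ω
R_total = R_1 + R_2 + R_3 = 0.910 Ω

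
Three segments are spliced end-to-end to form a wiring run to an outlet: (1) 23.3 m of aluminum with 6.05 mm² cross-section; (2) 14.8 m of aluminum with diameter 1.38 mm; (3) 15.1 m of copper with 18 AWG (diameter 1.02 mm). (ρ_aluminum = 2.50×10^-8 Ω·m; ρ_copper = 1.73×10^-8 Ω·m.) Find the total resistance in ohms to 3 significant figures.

0.663 Ω

Seg 1: A = 6.05 mm² = 6.050e-06 m²
R_1 = (2.50×10^-8)(23.3)/(6.050e-06) = 0.09628 Ω
Seg 2: A = π(d/2)² = π(6.9000e-04 m)² = 1.496e-06 m²
R_2 = (2.50×10^-8)(14.8)/(1.496e-06) = 0.2474 Ω
Seg 3: A = π(1.02/2 mm)² = π(5.1000e-04 m)² = 8.171e-07 m²
R_3 = (1.73×10^-8)(15.1)/(8.171e-07) = 0.3197 Ω
R_total = R_1 + R_2 + R_3 = 0.663 Ω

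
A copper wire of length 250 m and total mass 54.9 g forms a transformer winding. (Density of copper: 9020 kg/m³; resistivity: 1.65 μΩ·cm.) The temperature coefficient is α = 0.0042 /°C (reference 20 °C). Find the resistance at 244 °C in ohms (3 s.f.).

329 Ω

ρ = 1.65 μΩ·cm = 1.65×10^-8 Ω·m
A = m/(density·L) = 0.0549/(9020×250) = 2.4346e-08 m²
R = ρL/A = (1.65×10^-8)(250)/(2.4346e-08) = 169.4 Ω
R(244 °C) = 169.4 × (1 + 0.0042×224) = 329 Ω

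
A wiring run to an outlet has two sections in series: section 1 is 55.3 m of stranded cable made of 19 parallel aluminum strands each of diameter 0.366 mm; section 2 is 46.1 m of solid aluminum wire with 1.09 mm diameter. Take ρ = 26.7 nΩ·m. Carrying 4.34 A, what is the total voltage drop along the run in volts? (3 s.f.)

ρ = 26.7 nΩ·m = 2.67×10^-8 Ω·m
Section 1: A_strand = π(1.8300e-04)² = 1.052e-07 m²; R₁ = ρL/(N·A_s) = (2.67×10^-8)(55.3)/(19×1.052e-07) = 0.7386 Ω
Section 2: A = π(d/2)² = π(5.4500e-04 m)² = 9.331e-07 m²
R₂ = (2.67×10^-8)(46.1)/(9.331e-07) = 1.319 Ω
R = R₁ + R₂ = 2.058 Ω
V = IR = 4.34 × 2.058 = 8.93 V

8.93 V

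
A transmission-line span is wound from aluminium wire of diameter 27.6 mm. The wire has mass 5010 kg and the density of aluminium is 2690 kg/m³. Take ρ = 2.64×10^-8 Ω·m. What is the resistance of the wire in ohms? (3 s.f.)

A = π(d/2)² = π(1.3800e-02 m)² = 5.9828e-04 m²
L = m/(density·A) = 5010/(2690×5.9828e-04) = 3113 m
R = ρL/A = (2.64×10^-8)(3113)/(5.9828e-04) = 0.137 Ω

0.137 Ω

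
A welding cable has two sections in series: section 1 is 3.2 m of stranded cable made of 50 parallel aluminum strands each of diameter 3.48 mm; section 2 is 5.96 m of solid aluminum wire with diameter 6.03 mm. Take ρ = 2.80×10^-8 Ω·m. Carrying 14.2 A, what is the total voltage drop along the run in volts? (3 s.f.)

Section 1: A_strand = π(1.7400e-03)² = 9.511e-06 m²; R₁ = ρL/(N·A_s) = (2.80×10^-8)(3.2)/(50×9.511e-06) = 1.884×10^-4 Ω
Section 2: A = π(d/2)² = π(3.0150e-03 m)² = 2.856e-05 m²
R₂ = (2.80×10^-8)(5.96)/(2.856e-05) = 0.005844 Ω
R = R₁ + R₂ = 0.006032 Ω
V = IR = 14.2 × 0.006032 = 0.0857 V

0.0857 V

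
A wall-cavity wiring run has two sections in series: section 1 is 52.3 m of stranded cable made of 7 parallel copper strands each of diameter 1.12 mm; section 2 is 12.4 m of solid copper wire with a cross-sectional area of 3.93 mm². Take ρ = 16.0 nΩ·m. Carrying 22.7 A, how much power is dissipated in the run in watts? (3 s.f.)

88.5 W

ρ = 16.0 nΩ·m = 1.60×10^-8 Ω·m
Section 1: A_strand = π(5.6000e-04)² = 9.852e-07 m²; R₁ = ρL/(N·A_s) = (1.60×10^-8)(52.3)/(7×9.852e-07) = 0.1213 Ω
Section 2: A = 3.93 mm² = 3.930e-06 m²
R₂ = (1.60×10^-8)(12.4)/(3.930e-06) = 0.05048 Ω
R = R₁ + R₂ = 0.1718 Ω
P = I²R = (22.7)² × 0.1718 = 88.5 W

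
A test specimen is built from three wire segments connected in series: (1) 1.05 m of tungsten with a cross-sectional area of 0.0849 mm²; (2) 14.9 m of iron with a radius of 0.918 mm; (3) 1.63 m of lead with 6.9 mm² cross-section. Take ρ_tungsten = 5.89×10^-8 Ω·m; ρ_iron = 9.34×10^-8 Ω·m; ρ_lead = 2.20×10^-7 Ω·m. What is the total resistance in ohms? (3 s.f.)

Seg 1: A = 0.0849 mm² = 8.490e-08 m²
R_1 = (5.89×10^-8)(1.05)/(8.490e-08) = 0.7284 Ω
Seg 2: A = πr² = π(9.1800e-04 m)² = 2.647e-06 m²
R_2 = (9.34×10^-8)(14.9)/(2.647e-06) = 0.5257 Ω
Seg 3: A = 6.9 mm² = 6.900e-06 m²
R_3 = (2.20×10^-7)(1.63)/(6.900e-06) = 0.05197 Ω
R_total = R_1 + R_2 + R_3 = 1.31 Ω

1.31 Ω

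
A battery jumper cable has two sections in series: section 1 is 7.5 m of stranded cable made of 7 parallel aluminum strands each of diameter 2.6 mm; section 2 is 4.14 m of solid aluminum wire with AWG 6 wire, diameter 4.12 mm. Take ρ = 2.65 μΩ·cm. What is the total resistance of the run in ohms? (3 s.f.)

ρ = 2.65 μΩ·cm = 2.65×10^-8 Ω·m
Section 1: A_strand = π(1.3000e-03)² = 5.309e-06 m²; R₁ = ρL/(N·A_s) = (2.65×10^-8)(7.5)/(7×5.309e-06) = 0.005348 Ω
Section 2: A = π(4.12/2 mm)² = π(2.0600e-03 m)² = 1.333e-05 m²
R₂ = (2.65×10^-8)(4.14)/(1.333e-05) = 0.008229 Ω
R = R₁ + R₂ = 0.0136 Ω

0.0136 Ω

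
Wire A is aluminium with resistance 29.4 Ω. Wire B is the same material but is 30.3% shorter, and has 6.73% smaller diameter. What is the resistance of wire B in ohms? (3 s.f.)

R ∝ L/d², so R_B/R_A = (1 − 30.3/100) × (1 − 6.73/100)⁻²
= 0.697 × 1.149 = 0.8012
R_B = 0.8012 × 29.4 = 23.6 Ω

23.6 Ω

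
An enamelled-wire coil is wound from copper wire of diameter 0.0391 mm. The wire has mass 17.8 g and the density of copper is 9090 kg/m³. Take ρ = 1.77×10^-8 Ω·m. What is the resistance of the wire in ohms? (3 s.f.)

A = π(d/2)² = π(1.9550e-05 m)² = 1.2007e-09 m²
L = m/(density·A) = 0.0178/(9090×1.2007e-09) = 1631 m
R = ρL/A = (1.77×10^-8)(1631)/(1.2007e-09) = 24000 Ω

24000 Ω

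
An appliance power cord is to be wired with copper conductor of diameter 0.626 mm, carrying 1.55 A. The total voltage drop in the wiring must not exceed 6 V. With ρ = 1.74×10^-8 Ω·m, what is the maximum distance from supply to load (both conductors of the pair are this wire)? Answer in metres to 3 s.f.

A = π(d/2)² = π(3.1300e-04 m)² = 3.078e-07 m²
L_max = V_max·A/(2·ρI) = (6)(3.078e-07)/(2×1.74×10^-8×1.55) = 34.2 m

34.2 m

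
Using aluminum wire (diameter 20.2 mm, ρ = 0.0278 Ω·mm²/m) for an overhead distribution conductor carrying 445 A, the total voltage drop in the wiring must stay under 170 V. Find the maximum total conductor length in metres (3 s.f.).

ρ = 0.0278 Ω·mm²/m = 2.78×10^-8 Ω·m
A = π(d/2)² = π(1.0100e-02 m)² = 3.205e-04 m²
L_max = V_max·A/(1·ρI) = (170)(3.205e-04)/(2.78×10^-8×445) = 4400 m

4400 m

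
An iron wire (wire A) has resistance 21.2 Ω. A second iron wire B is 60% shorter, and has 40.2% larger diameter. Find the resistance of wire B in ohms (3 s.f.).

R ∝ L/d², so R_B/R_A = (1 − 60/100) × (1 + 40.2/100)⁻²
= 0.4 × 0.5088 = 0.2035
R_B = 0.2035 × 21.2 = 4.31 Ω

4.31 Ω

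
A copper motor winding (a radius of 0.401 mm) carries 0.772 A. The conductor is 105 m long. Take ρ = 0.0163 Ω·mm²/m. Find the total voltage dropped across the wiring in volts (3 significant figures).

2.62 V

ρ = 0.0163 Ω·mm²/m = 1.63×10^-8 Ω·m
A = πr² = π(4.0100e-04 m)² = 5.052e-07 m²
R = ρL/A = (1.63×10^-8)(105)/(5.052e-07) = 3.388 Ω
V = IR = 0.772 × 3.388 = 2.62 V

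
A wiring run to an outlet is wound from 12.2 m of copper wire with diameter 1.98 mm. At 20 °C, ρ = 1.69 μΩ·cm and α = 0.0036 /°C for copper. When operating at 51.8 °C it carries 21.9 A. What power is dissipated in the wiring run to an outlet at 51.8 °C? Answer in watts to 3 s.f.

ρ = 1.69 μΩ·cm = 1.69×10^-8 Ω·m
A = π(d/2)² = π(9.9000e-04 m)² = 3.079e-06 m²
R₍20₎ = ρL/A = (1.69×10^-8)(12.2)/(3.079e-06) = 0.06696 Ω
R₍51.8₎ = R₍20₎(1 + αΔT) = 0.06696 × (1 + 0.0036×31.8) = 0.07463 Ω
P = I²R = (21.9)² × 0.07463 = 35.8 W

35.8 W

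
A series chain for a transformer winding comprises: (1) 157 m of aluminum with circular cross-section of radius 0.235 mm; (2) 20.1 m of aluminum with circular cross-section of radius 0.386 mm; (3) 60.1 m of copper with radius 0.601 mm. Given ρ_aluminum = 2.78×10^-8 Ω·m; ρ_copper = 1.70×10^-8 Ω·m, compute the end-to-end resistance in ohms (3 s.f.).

27.3 Ω

Seg 1: A = πr² = π(2.3500e-04 m)² = 1.735e-07 m²
R_1 = (2.78×10^-8)(157)/(1.735e-07) = 25.16 Ω
Seg 2: A = πr² = π(3.8600e-04 m)² = 4.681e-07 m²
R_2 = (2.78×10^-8)(20.1)/(4.681e-07) = 1.194 Ω
Seg 3: A = πr² = π(6.0100e-04 m)² = 1.135e-06 m²
R_3 = (1.70×10^-8)(60.1)/(1.135e-06) = 0.9004 Ω
R_total = R_1 + R_2 + R_3 = 27.3 Ω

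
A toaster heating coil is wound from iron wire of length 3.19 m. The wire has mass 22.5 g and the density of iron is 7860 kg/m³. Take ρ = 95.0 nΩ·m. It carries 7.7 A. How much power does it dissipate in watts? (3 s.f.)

20.0 W

ρ = 95.0 nΩ·m = 9.50×10^-8 Ω·m
A = m/(density·L) = 0.0225/(7860×3.19) = 8.9737e-07 m²
R = ρL/A = (9.50×10^-8)(3.19)/(8.9737e-07) = 0.3377 Ω
P = I²R = (7.7)² × 0.3377 = 20.0 W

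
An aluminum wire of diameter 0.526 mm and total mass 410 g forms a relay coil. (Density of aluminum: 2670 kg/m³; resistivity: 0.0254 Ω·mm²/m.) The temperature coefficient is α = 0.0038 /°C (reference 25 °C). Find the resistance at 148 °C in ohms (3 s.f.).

121 Ω

ρ = 0.0254 Ω·mm²/m = 2.54×10^-8 Ω·m
A = π(d/2)² = π(2.6300e-04 m)² = 2.1730e-07 m²
L = m/(density·A) = 0.41/(2670×2.1730e-07) = 706.7 m
R = ρL/A = (2.54×10^-8)(706.7)/(2.1730e-07) = 82.6 Ω
R(148 °C) = 82.6 × (1 + 0.0038×123) = 121 Ω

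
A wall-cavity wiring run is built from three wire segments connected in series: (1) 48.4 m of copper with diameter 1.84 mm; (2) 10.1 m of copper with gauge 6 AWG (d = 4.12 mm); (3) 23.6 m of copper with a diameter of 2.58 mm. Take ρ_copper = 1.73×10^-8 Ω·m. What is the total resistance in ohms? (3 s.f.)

0.406 Ω

Seg 1: A = π(d/2)² = π(9.2000e-04 m)² = 2.659e-06 m²
R_1 = (1.73×10^-8)(48.4)/(2.659e-06) = 0.3149 Ω
Seg 2: A = π(4.12/2 mm)² = π(2.0600e-03 m)² = 1.333e-05 m²
R_2 = (1.73×10^-8)(10.1)/(1.333e-05) = 0.01311 Ω
Seg 3: A = π(d/2)² = π(1.2900e-03 m)² = 5.228e-06 m²
R_3 = (1.73×10^-8)(23.6)/(5.228e-06) = 0.0781 Ω
R_total = R_1 + R_2 + R_3 = 0.406 Ω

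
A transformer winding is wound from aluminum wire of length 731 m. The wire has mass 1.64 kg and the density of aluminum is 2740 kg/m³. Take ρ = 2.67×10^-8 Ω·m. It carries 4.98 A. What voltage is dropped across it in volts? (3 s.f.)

A = m/(density·L) = 1.64/(2740×731) = 8.1880e-07 m²
R = ρL/A = (2.67×10^-8)(731)/(8.1880e-07) = 23.84 Ω
V = IR = 4.98 × 23.84 = 119 V

119 V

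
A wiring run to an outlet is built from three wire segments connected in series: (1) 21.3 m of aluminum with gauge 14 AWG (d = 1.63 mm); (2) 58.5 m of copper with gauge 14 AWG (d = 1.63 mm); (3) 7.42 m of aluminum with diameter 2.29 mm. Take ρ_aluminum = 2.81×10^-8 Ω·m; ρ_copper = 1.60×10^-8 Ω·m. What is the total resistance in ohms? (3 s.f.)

Seg 1: A = π(1.63/2 mm)² = π(8.1500e-04 m)² = 2.087e-06 m²
R_1 = (2.81×10^-8)(21.3)/(2.087e-06) = 0.2868 Ω
Seg 2: A = π(1.63/2 mm)² = π(8.1500e-04 m)² = 2.087e-06 m²
R_2 = (1.60×10^-8)(58.5)/(2.087e-06) = 0.4485 Ω
Seg 3: A = π(d/2)² = π(1.1450e-03 m)² = 4.119e-06 m²
R_3 = (2.81×10^-8)(7.42)/(4.119e-06) = 0.05062 Ω
R_total = R_1 + R_2 + R_3 = 0.786 Ω

0.786 Ω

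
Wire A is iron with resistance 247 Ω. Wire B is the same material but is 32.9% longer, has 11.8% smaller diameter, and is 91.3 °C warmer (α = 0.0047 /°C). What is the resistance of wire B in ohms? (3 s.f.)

603 Ω

R ∝ ρL/d² with ρ ∝ (1+αΔT), so R_B/R_A = (1 + 32.9/100) × (1 − 11.8/100)⁻² × (1 + 0.0047×91.3)
= 1.329 × 1.286 × 1.429 = 2.442
R_B = 2.442 × 247 = 603 Ω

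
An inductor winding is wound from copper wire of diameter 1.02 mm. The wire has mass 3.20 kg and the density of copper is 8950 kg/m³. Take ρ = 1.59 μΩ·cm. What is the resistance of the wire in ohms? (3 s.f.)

ρ = 1.59 μΩ·cm = 1.59×10^-8 Ω·m
A = π(d/2)² = π(5.1000e-04 m)² = 8.1713e-07 m²
L = m/(density·A) = 3.2/(8950×8.1713e-07) = 437.6 m
R = ρL/A = (1.59×10^-8)(437.6)/(8.1713e-07) = 8.51 Ω

8.51 Ω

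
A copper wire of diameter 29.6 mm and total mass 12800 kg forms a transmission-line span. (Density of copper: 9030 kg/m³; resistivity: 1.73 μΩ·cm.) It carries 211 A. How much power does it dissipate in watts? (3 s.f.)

2310 W

ρ = 1.73 μΩ·cm = 1.73×10^-8 Ω·m
A = π(d/2)² = π(1.4800e-02 m)² = 6.8813e-04 m²
L = m/(density·A) = 12800/(9030×6.8813e-04) = 2060 m
R = ρL/A = (1.73×10^-8)(2060)/(6.8813e-04) = 0.05179 Ω
P = I²R = (211)² × 0.05179 = 2310 W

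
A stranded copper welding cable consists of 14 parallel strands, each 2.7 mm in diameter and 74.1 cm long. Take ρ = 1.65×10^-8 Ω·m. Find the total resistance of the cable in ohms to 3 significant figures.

1.53×10^-4 Ω

A_strand = π(1.3500e-03 m)² = 5.726e-06 m²
R_strand = ρL/A = (1.65×10^-8)(0.741)/(5.726e-06) = 0.002135 Ω
R_total = R_strand/N = 0.002135/14 = 1.53×10^-4 Ω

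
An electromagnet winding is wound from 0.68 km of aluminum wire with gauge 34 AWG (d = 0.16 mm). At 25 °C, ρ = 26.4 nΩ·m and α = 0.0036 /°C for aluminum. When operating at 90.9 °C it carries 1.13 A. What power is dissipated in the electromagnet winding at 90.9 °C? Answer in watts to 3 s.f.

ρ = 26.4 nΩ·m = 2.64×10^-8 Ω·m
A = π(0.16/2 mm)² = π(8.0000e-05 m)² = 2.011e-08 m²
R₍25₎ = ρL/A = (2.64×10^-8)(680)/(2.011e-08) = 892.9 Ω
R₍90.9₎ = R₍25₎(1 + αΔT) = 892.9 × (1 + 0.0036×65.9) = 1105 Ω
P = I²R = (1.13)² × 1105 = 1410 W

1410 W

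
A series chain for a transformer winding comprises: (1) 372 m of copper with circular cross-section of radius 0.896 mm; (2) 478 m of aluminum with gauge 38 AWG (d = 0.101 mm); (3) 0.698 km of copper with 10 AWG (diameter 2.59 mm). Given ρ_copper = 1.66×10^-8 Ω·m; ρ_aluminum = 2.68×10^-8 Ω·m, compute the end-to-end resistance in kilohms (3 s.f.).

Seg 1: A = πr² = π(8.9600e-04 m)² = 2.522e-06 m²
R_1 = (1.66×10^-8)(372)/(2.522e-06) = 2.448 Ω
Seg 2: A = π(0.101/2 mm)² = π(5.0500e-05 m)² = 8.012e-09 m²
R_2 = (2.68×10^-8)(478)/(8.012e-09) = 1599 Ω
Seg 3: A = π(2.59/2 mm)² = π(1.2950e-03 m)² = 5.269e-06 m²
R_3 = (1.66×10^-8)(698)/(5.269e-06) = 2.199 Ω
R_total = R_1 + R_2 + R_3 = 1.60 kΩ

1.60 kΩ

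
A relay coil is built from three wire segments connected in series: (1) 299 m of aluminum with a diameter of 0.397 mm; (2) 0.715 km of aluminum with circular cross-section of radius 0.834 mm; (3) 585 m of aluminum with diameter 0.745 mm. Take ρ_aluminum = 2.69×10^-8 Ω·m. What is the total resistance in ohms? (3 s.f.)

110 Ω

Seg 1: A = π(d/2)² = π(1.9850e-04 m)² = 1.238e-07 m²
R_1 = (2.69×10^-8)(299)/(1.238e-07) = 64.98 Ω
Seg 2: A = πr² = π(8.3400e-04 m)² = 2.185e-06 m²
R_2 = (2.69×10^-8)(715)/(2.185e-06) = 8.802 Ω
Seg 3: A = π(d/2)² = π(3.7250e-04 m)² = 4.359e-07 m²
R_3 = (2.69×10^-8)(585)/(4.359e-07) = 36.1 Ω
R_total = R_1 + R_2 + R_3 = 110 Ω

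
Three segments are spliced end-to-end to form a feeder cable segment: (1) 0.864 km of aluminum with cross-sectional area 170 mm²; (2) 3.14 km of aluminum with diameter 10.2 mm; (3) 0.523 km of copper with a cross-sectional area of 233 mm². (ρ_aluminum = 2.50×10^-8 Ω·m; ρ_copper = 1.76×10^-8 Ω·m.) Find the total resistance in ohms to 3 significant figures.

1.13 Ω

Seg 1: A = 170 mm² = 1.700e-04 m²
R_1 = (2.50×10^-8)(864)/(1.700e-04) = 0.1271 Ω
Seg 2: A = π(d/2)² = π(5.1000e-03 m)² = 8.171e-05 m²
R_2 = (2.50×10^-8)(3140)/(8.171e-05) = 0.9607 Ω
Seg 3: A = 233 mm² = 2.330e-04 m²
R_3 = (1.76×10^-8)(523)/(2.330e-04) = 0.03951 Ω
R_total = R_1 + R_2 + R_3 = 1.13 Ω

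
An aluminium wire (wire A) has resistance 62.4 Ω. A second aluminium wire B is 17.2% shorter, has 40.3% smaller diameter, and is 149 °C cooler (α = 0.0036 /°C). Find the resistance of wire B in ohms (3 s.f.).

67.2 Ω

R ∝ ρL/d² with ρ ∝ (1+αΔT), so R_B/R_A = (1 − 17.2/100) × (1 − 40.3/100)⁻² × (1 − 0.0036×149)
= 0.828 × 2.806 × 0.4636 = 1.077
R_B = 1.077 × 62.4 = 67.2 Ω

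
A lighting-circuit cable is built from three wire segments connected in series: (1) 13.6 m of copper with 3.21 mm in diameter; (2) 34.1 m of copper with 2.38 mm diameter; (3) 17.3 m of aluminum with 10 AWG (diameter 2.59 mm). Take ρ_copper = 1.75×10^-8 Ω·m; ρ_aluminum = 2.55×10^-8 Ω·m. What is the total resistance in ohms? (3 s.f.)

0.247 Ω

Seg 1: A = π(d/2)² = π(1.6050e-03 m)² = 8.093e-06 m²
R_1 = (1.75×10^-8)(13.6)/(8.093e-06) = 0.02941 Ω
Seg 2: A = π(d/2)² = π(1.1900e-03 m)² = 4.449e-06 m²
R_2 = (1.75×10^-8)(34.1)/(4.449e-06) = 0.1341 Ω
Seg 3: A = π(2.59/2 mm)² = π(1.2950e-03 m)² = 5.269e-06 m²
R_3 = (2.55×10^-8)(17.3)/(5.269e-06) = 0.08373 Ω
R_total = R_1 + R_2 + R_3 = 0.247 Ω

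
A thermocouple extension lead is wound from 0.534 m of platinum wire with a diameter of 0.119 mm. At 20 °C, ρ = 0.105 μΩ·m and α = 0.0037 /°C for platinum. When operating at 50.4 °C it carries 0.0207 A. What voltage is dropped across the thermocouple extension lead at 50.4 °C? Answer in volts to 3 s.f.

0.116 V

ρ = 0.105 μΩ·m = 1.05×10^-7 Ω·m
A = π(d/2)² = π(5.9500e-05 m)² = 1.112e-08 m²
R₍20₎ = ρL/A = (1.05×10^-7)(0.534)/(1.112e-08) = 5.041 Ω
R₍50.4₎ = R₍20₎(1 + αΔT) = 5.041 × (1 + 0.0037×30.4) = 5.608 Ω
V = IR = 0.0207 × 5.608 = 0.116 V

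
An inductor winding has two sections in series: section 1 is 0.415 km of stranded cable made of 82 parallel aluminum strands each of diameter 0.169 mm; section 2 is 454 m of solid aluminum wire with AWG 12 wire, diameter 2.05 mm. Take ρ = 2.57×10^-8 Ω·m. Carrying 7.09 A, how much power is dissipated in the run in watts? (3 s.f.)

Section 1: A_strand = π(8.4500e-05)² = 2.243e-08 m²; R₁ = ρL/(N·A_s) = (2.57×10^-8)(415)/(82×2.243e-08) = 5.798 Ω
Section 2: A = π(2.05/2 mm)² = π(1.0250e-03 m)² = 3.301e-06 m²
R₂ = (2.57×10^-8)(454)/(3.301e-06) = 3.535 Ω
R = R₁ + R₂ = 9.333 Ω
P = I²R = (7.09)² × 9.333 = 469 W

469 W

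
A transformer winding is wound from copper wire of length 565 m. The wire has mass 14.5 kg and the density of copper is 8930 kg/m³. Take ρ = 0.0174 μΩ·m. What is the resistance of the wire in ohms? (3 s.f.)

ρ = 0.0174 μΩ·m = 1.74×10^-8 Ω·m
A = m/(density·L) = 14.5/(8930×565) = 2.8739e-06 m²
R = ρL/A = (1.74×10^-8)(565)/(2.8739e-06) = 3.42 Ω

3.42 Ω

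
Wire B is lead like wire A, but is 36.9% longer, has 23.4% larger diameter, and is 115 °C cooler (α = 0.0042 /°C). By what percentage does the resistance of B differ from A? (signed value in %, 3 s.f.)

-53.5%

R ∝ ρL/d² with ρ ∝ (1+αΔT), so R_B/R_A = (1 + 36.9/100) × (1 + 23.4/100)⁻² × (1 − 0.0042×115)
= 1.369 × 0.6567 × 0.517 = 0.4648
(R_B − R_A)/R_A = 0.4648 − 1 = -53.5%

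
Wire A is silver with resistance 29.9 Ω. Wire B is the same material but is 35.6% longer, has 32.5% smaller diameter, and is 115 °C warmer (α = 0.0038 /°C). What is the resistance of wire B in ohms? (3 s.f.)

128 Ω

R ∝ ρL/d² with ρ ∝ (1+αΔT), so R_B/R_A = (1 + 35.6/100) × (1 − 32.5/100)⁻² × (1 + 0.0038×115)
= 1.356 × 2.195 × 1.437 = 4.277
R_B = 4.277 × 29.9 = 128 Ω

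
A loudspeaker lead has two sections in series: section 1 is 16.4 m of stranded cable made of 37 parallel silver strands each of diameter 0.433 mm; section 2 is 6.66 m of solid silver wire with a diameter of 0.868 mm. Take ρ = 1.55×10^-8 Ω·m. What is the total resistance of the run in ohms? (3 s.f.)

Section 1: A_strand = π(2.1650e-04)² = 1.473e-07 m²; R₁ = ρL/(N·A_s) = (1.55×10^-8)(16.4)/(37×1.473e-07) = 0.04666 Ω
Section 2: A = π(d/2)² = π(4.3400e-04 m)² = 5.917e-07 m²
R₂ = (1.55×10^-8)(6.66)/(5.917e-07) = 0.1745 Ω
R = R₁ + R₂ = 0.221 Ω

0.221 Ω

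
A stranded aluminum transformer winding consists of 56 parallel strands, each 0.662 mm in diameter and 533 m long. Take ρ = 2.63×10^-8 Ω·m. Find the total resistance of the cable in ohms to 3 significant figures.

0.727 Ω

A_strand = π(3.3100e-04 m)² = 3.442e-07 m²
R_strand = ρL/A = (2.63×10^-8)(533)/(3.442e-07) = 40.73 Ω
R_total = R_strand/N = 40.73/56 = 0.727 Ω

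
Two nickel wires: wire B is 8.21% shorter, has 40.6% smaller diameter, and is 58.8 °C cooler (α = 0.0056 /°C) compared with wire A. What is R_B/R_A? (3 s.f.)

1.74

R ∝ ρL/d² with ρ ∝ (1+αΔT), so R_B/R_A = (1 − 8.21/100) × (1 − 40.6/100)⁻² × (1 − 0.0056×58.8)
= 0.9179 × 2.834 × 0.6707 = 1.74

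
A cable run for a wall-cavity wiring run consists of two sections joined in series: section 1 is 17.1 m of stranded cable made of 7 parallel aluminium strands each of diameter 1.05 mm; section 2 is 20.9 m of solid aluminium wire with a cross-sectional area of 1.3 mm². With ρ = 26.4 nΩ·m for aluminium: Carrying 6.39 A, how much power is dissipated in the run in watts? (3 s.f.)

20.4 W

ρ = 26.4 nΩ·m = 2.64×10^-8 Ω·m
Section 1: A_strand = π(5.2500e-04)² = 8.659e-07 m²; R₁ = ρL/(N·A_s) = (2.64×10^-8)(17.1)/(7×8.659e-07) = 0.07448 Ω
Section 2: A = 1.3 mm² = 1.300e-06 m²
R₂ = (2.64×10^-8)(20.9)/(1.300e-06) = 0.4244 Ω
R = R₁ + R₂ = 0.4989 Ω
P = I²R = (6.39)² × 0.4989 = 20.4 W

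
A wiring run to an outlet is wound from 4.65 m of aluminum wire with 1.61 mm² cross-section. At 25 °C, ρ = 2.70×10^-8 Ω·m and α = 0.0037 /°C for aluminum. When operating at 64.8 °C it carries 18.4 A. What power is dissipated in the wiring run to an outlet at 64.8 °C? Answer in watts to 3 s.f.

A = 1.61 mm² = 1.610e-06 m²
R₍25₎ = ρL/A = (2.70×10^-8)(4.65)/(1.610e-06) = 0.07798 Ω
R₍64.8₎ = R₍25₎(1 + αΔT) = 0.07798 × (1 + 0.0037×39.8) = 0.08946 Ω
P = I²R = (18.4)² × 0.08946 = 30.3 W

30.3 W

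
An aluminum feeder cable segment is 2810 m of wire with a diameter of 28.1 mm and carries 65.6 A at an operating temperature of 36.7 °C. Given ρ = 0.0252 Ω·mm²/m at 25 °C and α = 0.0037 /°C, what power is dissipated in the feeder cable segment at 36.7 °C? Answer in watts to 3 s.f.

513 W

ρ = 0.0252 Ω·mm²/m = 2.52×10^-8 Ω·m
A = π(d/2)² = π(1.4050e-02 m)² = 6.202e-04 m²
R₍25₎ = ρL/A = (2.52×10^-8)(2810)/(6.202e-04) = 0.1142 Ω
R₍36.7₎ = R₍25₎(1 + αΔT) = 0.1142 × (1 + 0.0037×11.7) = 0.1191 Ω
P = I²R = (65.6)² × 0.1191 = 513 W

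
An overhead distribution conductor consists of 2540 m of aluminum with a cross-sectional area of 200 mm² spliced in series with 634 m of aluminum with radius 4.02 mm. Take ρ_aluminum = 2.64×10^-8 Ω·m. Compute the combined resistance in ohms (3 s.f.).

0.665 Ω

Segment 1: A = 200 mm² = 2.000e-04 m²
R₁ = ρL/A = (2.64×10^-8)(2540)/(2.000e-04) = 0.3353 Ω
Segment 2: A = πr² = π(4.0200e-03 m)² = 5.077e-05 m²
R₂ = (2.64×10^-8)(634)/(5.077e-05) = 0.3297 Ω
R = R₁ + R₂ = 0.665 Ω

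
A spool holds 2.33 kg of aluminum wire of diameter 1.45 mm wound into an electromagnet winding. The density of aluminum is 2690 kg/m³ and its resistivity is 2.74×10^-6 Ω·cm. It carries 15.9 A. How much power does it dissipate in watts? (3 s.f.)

ρ = 2.74×10^-6 Ω·cm = 2.74×10^-8 Ω·m
A = π(d/2)² = π(7.2500e-04 m)² = 1.6513e-06 m²
L = m/(density·A) = 2.33/(2690×1.6513e-06) = 524.5 m
R = ρL/A = (2.74×10^-8)(524.5)/(1.6513e-06) = 8.704 Ω
P = I²R = (15.9)² × 8.704 = 2200 W

2200 W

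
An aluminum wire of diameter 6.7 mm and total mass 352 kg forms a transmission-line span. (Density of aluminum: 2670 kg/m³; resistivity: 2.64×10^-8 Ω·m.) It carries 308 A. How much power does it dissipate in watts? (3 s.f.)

A = π(d/2)² = π(3.3500e-03 m)² = 3.5257e-05 m²
L = m/(density·A) = 352/(2670×3.5257e-05) = 3739 m
R = ρL/A = (2.64×10^-8)(3739)/(3.5257e-05) = 2.8 Ω
P = I²R = (308)² × 2.8 = 2.66×10^5 W

2.66×10^5 W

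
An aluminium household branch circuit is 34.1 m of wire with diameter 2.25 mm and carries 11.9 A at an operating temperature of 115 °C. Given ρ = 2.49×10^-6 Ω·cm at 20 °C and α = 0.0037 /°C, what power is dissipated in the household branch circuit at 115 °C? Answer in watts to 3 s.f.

40.9 W

ρ = 2.49×10^-6 Ω·cm = 2.49×10^-8 Ω·m
A = π(d/2)² = π(1.1250e-03 m)² = 3.976e-06 m²
R₍20₎ = ρL/A = (2.49×10^-8)(34.1)/(3.976e-06) = 0.2135 Ω
R₍115₎ = R₍20₎(1 + αΔT) = 0.2135 × (1 + 0.0037×95) = 0.2886 Ω
P = I²R = (11.9)² × 0.2886 = 40.9 W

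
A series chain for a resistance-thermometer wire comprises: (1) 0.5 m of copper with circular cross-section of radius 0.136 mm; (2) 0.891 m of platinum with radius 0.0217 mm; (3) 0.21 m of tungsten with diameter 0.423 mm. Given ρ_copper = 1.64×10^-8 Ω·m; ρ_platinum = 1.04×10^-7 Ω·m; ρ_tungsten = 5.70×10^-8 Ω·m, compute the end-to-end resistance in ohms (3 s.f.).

Seg 1: A = πr² = π(1.3600e-04 m)² = 5.811e-08 m²
R_1 = (1.64×10^-8)(0.5)/(5.811e-08) = 0.1411 Ω
Seg 2: A = πr² = π(2.1700e-05 m)² = 1.479e-09 m²
R_2 = (1.04×10^-7)(0.891)/(1.479e-09) = 62.64 Ω
Seg 3: A = π(d/2)² = π(2.1150e-04 m)² = 1.405e-07 m²
R_3 = (5.70×10^-8)(0.21)/(1.405e-07) = 0.08518 Ω
R_total = R_1 + R_2 + R_3 = 62.9 Ω

62.9 Ω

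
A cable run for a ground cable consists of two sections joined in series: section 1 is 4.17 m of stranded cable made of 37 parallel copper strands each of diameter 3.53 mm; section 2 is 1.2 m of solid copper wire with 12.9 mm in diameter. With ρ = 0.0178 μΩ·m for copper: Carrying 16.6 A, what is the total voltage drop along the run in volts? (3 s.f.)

0.00612 V

ρ = 0.0178 μΩ·m = 1.78×10^-8 Ω·m
Section 1: A_strand = π(1.7650e-03)² = 9.787e-06 m²; R₁ = ρL/(N·A_s) = (1.78×10^-8)(4.17)/(37×9.787e-06) = 2.050×10^-4 Ω
Section 2: A = π(d/2)² = π(6.4500e-03 m)² = 1.307e-04 m²
R₂ = (1.78×10^-8)(1.2)/(1.307e-04) = 1.634×10^-4 Ω
R = R₁ + R₂ = 3.684×10^-4 Ω
V = IR = 16.6 × 3.684×10^-4 = 0.00612 V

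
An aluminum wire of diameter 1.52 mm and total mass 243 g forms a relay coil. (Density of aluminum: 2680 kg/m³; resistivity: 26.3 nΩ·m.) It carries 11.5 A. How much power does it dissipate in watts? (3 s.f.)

95.8 W

ρ = 26.3 nΩ·m = 2.63×10^-8 Ω·m
A = π(d/2)² = π(7.6000e-04 m)² = 1.8146e-06 m²
L = m/(density·A) = 0.243/(2680×1.8146e-06) = 49.97 m
R = ρL/A = (2.63×10^-8)(49.97)/(1.8146e-06) = 0.7242 Ω
P = I²R = (11.5)² × 0.7242 = 95.8 W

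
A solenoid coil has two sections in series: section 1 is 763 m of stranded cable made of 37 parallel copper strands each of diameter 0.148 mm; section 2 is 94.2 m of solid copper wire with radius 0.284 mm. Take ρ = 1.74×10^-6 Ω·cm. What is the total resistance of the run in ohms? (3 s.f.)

ρ = 1.74×10^-6 Ω·cm = 1.74×10^-8 Ω·m
Section 1: A_strand = π(7.4000e-05)² = 1.720e-08 m²; R₁ = ρL/(N·A_s) = (1.74×10^-8)(763)/(37×1.720e-08) = 20.86 Ω
Section 2: A = πr² = π(2.8400e-04 m)² = 2.534e-07 m²
R₂ = (1.74×10^-8)(94.2)/(2.534e-07) = 6.469 Ω
R = R₁ + R₂ = 27.3 Ω

27.3 Ω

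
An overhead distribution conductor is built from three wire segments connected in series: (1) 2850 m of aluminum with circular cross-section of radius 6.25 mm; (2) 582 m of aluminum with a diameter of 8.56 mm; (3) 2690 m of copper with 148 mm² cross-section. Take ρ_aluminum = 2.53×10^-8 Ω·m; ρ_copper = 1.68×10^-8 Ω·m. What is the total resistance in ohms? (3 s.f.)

Seg 1: A = πr² = π(6.2500e-03 m)² = 1.227e-04 m²
R_1 = (2.53×10^-8)(2850)/(1.227e-04) = 0.5876 Ω
Seg 2: A = π(d/2)² = π(4.2800e-03 m)² = 5.755e-05 m²
R_2 = (2.53×10^-8)(582)/(5.755e-05) = 0.2559 Ω
Seg 3: A = 148 mm² = 1.480e-04 m²
R_3 = (1.68×10^-8)(2690)/(1.480e-04) = 0.3054 Ω
R_total = R_1 + R_2 + R_3 = 1.15 Ω

1.15 Ω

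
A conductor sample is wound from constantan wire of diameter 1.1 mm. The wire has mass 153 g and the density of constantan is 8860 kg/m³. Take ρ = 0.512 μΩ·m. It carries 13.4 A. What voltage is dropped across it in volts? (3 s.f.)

131 V

ρ = 0.512 μΩ·m = 5.12×10^-7 Ω·m
A = π(d/2)² = π(5.5000e-04 m)² = 9.5033e-07 m²
L = m/(density·A) = 0.153/(8860×9.5033e-07) = 18.17 m
R = ρL/A = (5.12×10^-7)(18.17)/(9.5033e-07) = 9.79 Ω
V = IR = 13.4 × 9.79 = 131 V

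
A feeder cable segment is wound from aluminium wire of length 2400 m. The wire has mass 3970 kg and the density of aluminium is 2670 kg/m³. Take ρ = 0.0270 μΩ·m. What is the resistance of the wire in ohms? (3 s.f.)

ρ = 0.0270 μΩ·m = 2.70×10^-8 Ω·m
A = m/(density·L) = 3970/(2670×2400) = 6.1954e-04 m²
R = ρL/A = (2.70×10^-8)(2400)/(6.1954e-04) = 0.105 Ω

0.105 Ω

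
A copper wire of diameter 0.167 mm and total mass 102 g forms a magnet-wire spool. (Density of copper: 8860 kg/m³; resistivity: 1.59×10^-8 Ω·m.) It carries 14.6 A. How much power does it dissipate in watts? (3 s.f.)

81300 W

A = π(d/2)² = π(8.3500e-05 m)² = 2.1904e-08 m²
L = m/(density·A) = 0.102/(8860×2.1904e-08) = 525.6 m
R = ρL/A = (1.59×10^-8)(525.6)/(2.1904e-08) = 381.5 Ω
P = I²R = (14.6)² × 381.5 = 81300 W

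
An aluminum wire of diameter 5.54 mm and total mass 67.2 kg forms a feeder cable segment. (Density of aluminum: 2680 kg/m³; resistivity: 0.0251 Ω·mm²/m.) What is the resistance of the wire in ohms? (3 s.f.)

1.08 Ω

ρ = 0.0251 Ω·mm²/m = 2.51×10^-8 Ω·m
A = π(d/2)² = π(2.7700e-03 m)² = 2.4105e-05 m²
L = m/(density·A) = 67.2/(2680×2.4105e-05) = 1040 m
R = ρL/A = (2.51×10^-8)(1040)/(2.4105e-05) = 1.08 Ω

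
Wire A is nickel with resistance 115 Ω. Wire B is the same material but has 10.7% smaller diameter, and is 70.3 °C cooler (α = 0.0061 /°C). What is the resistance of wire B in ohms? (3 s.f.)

R ∝ ρL/d² with ρ ∝ (1+αΔT), so R_B/R_A = (1 − 10.7/100)⁻² × (1 − 0.0061×70.3)
= 1.254 × 0.5712 = 0.7163
R_B = 0.7163 × 115 = 82.4 Ω

82.4 Ω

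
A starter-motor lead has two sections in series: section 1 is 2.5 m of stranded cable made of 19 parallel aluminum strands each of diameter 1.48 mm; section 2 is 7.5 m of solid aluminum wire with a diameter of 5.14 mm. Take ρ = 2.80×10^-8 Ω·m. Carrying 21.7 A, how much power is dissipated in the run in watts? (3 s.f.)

5.77 W

Section 1: A_strand = π(7.4000e-04)² = 1.720e-06 m²; R₁ = ρL/(N·A_s) = (2.80×10^-8)(2.5)/(19×1.720e-06) = 0.002142 Ω
Section 2: A = π(d/2)² = π(2.5700e-03 m)² = 2.075e-05 m²
R₂ = (2.80×10^-8)(7.5)/(2.075e-05) = 0.01012 Ω
R = R₁ + R₂ = 0.01226 Ω
P = I²R = (21.7)² × 0.01226 = 5.77 W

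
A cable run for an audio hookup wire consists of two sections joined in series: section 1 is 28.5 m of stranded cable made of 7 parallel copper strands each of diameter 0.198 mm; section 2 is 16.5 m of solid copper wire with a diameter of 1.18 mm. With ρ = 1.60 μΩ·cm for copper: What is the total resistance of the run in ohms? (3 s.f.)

ρ = 1.60 μΩ·cm = 1.60×10^-8 Ω·m
Section 1: A_strand = π(9.9000e-05)² = 3.079e-08 m²; R₁ = ρL/(N·A_s) = (1.60×10^-8)(28.5)/(7×3.079e-08) = 2.116 Ω
Section 2: A = π(d/2)² = π(5.9000e-04 m)² = 1.094e-06 m²
R₂ = (1.60×10^-8)(16.5)/(1.094e-06) = 0.2414 Ω
R = R₁ + R₂ = 2.36 Ω

2.36 Ω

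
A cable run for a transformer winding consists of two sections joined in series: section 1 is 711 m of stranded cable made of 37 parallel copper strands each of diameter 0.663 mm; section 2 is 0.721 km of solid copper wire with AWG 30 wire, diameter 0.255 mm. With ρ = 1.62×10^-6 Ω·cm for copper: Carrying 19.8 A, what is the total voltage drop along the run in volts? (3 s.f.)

ρ = 1.62×10^-6 Ω·cm = 1.62×10^-8 Ω·m
Section 1: A_strand = π(3.3150e-04)² = 3.452e-07 m²; R₁ = ρL/(N·A_s) = (1.62×10^-8)(711)/(37×3.452e-07) = 0.9017 Ω
Section 2: A = π(0.255/2 mm)² = π(1.2750e-04 m)² = 5.107e-08 m²
R₂ = (1.62×10^-8)(721)/(5.107e-08) = 228.7 Ω
R = R₁ + R₂ = 229.6 Ω
V = IR = 19.8 × 229.6 = 4550 V

4550 V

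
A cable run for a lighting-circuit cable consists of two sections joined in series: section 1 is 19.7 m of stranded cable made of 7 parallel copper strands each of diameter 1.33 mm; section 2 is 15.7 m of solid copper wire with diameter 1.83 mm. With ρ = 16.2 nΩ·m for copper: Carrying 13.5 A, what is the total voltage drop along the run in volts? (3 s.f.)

ρ = 16.2 nΩ·m = 1.62×10^-8 Ω·m
Section 1: A_strand = π(6.6500e-04)² = 1.389e-06 m²; R₁ = ρL/(N·A_s) = (1.62×10^-8)(19.7)/(7×1.389e-06) = 0.03282 Ω
Section 2: A = π(d/2)² = π(9.1500e-04 m)² = 2.630e-06 m²
R₂ = (1.62×10^-8)(15.7)/(2.630e-06) = 0.0967 Ω
R = R₁ + R₂ = 0.1295 Ω
V = IR = 13.5 × 0.1295 = 1.75 V

1.75 V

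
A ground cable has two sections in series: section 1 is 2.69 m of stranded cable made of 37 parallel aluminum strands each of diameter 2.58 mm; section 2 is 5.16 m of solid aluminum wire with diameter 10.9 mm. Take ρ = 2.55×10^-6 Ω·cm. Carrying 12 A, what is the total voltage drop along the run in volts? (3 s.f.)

ρ = 2.55×10^-6 Ω·cm = 2.55×10^-8 Ω·m
Section 1: A_strand = π(1.2900e-03)² = 5.228e-06 m²; R₁ = ρL/(N·A_s) = (2.55×10^-8)(2.69)/(37×5.228e-06) = 3.546×10^-4 Ω
Section 2: A = π(d/2)² = π(5.4500e-03 m)² = 9.331e-05 m²
R₂ = (2.55×10^-8)(5.16)/(9.331e-05) = 0.00141 Ω
R = R₁ + R₂ = 0.001765 Ω
V = IR = 12 × 0.001765 = 0.0212 V

0.0212 V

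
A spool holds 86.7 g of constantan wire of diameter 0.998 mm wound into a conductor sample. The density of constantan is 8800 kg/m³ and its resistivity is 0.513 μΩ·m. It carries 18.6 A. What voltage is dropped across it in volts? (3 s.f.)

154 V

ρ = 0.513 μΩ·m = 5.13×10^-7 Ω·m
A = π(d/2)² = π(4.9900e-04 m)² = 7.8226e-07 m²
L = m/(density·A) = 0.0867/(8800×7.8226e-07) = 12.59 m
R = ρL/A = (5.13×10^-7)(12.59)/(7.8226e-07) = 8.259 Ω
V = IR = 18.6 × 8.259 = 154 V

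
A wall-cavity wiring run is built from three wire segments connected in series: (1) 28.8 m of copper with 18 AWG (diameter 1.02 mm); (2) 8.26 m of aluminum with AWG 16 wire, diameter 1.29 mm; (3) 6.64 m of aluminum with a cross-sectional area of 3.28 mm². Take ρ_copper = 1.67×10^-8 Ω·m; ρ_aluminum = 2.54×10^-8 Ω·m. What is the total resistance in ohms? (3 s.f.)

0.801 Ω

Seg 1: A = π(1.02/2 mm)² = π(5.1000e-04 m)² = 8.171e-07 m²
R_1 = (1.67×10^-8)(28.8)/(8.171e-07) = 0.5886 Ω
Seg 2: A = π(1.29/2 mm)² = π(6.4500e-04 m)² = 1.307e-06 m²
R_2 = (2.54×10^-8)(8.26)/(1.307e-06) = 0.1605 Ω
Seg 3: A = 3.28 mm² = 3.280e-06 m²
R_3 = (2.54×10^-8)(6.64)/(3.280e-06) = 0.05142 Ω
R_total = R_1 + R_2 + R_3 = 0.801 Ω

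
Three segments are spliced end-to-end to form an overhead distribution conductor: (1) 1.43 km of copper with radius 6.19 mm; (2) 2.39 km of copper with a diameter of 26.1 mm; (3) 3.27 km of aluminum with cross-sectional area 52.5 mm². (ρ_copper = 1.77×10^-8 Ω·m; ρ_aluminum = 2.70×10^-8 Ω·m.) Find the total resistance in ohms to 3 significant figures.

1.97 Ω

Seg 1: A = πr² = π(6.1900e-03 m)² = 1.204e-04 m²
R_1 = (1.77×10^-8)(1430)/(1.204e-04) = 0.2103 Ω
Seg 2: A = π(d/2)² = π(1.3050e-02 m)² = 5.350e-04 m²
R_2 = (1.77×10^-8)(2390)/(5.350e-04) = 0.07907 Ω
Seg 3: A = 52.5 mm² = 5.250e-05 m²
R_3 = (2.70×10^-8)(3270)/(5.250e-05) = 1.682 Ω
R_total = R_1 + R_2 + R_3 = 1.97 Ω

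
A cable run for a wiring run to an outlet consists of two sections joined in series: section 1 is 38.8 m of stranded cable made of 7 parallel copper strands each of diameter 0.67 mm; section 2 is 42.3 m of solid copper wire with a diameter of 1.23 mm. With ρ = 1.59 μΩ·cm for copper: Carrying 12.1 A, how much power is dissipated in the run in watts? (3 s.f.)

119 W

ρ = 1.59 μΩ·cm = 1.59×10^-8 Ω·m
Section 1: A_strand = π(3.3500e-04)² = 3.526e-07 m²; R₁ = ρL/(N·A_s) = (1.59×10^-8)(38.8)/(7×3.526e-07) = 0.25 Ω
Section 2: A = π(d/2)² = π(6.1500e-04 m)² = 1.188e-06 m²
R₂ = (1.59×10^-8)(42.3)/(1.188e-06) = 0.566 Ω
R = R₁ + R₂ = 0.816 Ω
P = I²R = (12.1)² × 0.816 = 119 W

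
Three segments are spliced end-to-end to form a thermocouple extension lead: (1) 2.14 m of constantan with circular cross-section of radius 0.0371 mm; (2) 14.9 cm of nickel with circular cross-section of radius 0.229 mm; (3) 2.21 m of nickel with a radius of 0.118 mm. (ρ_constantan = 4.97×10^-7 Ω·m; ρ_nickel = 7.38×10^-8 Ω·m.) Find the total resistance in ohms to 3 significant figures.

Seg 1: A = πr² = π(3.7100e-05 m)² = 4.324e-09 m²
R_1 = (4.97×10^-7)(2.14)/(4.324e-09) = 246 Ω
Seg 2: A = πr² = π(2.2900e-04 m)² = 1.647e-07 m²
R_2 = (7.38×10^-8)(0.149)/(1.647e-07) = 0.06675 Ω
Seg 3: A = πr² = π(1.1800e-04 m)² = 4.374e-08 m²
R_3 = (7.38×10^-8)(2.21)/(4.374e-08) = 3.729 Ω
R_total = R_1 + R_2 + R_3 = 250 Ω

250 Ω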